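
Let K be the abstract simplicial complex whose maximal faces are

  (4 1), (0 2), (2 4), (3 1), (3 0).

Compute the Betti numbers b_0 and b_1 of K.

b_0 = 1, b_1 = 1.

Take the total order 0 < 1 < 2 < 3 < 4 on the vertex set. Then K (dimension 1) consists of the simplices:

  0-simplices (5): [0], [1], [2], [3], [4]
  1-simplices (5): [0,2], [0,3], [1,3], [1,4], [2,4]

so the chain groups are C_0 ≅ Z^5, C_1 ≅ Z^5.

The boundary map ∂_1: C_1 → C_0 maps an edge to its endpoints' difference, ∂[p,q] = q − p. For instance
  ∂[0,3] = [3] − [0].
The 5×5 boundary matrix has rank 4 and Smith normal form diag(1,1,1,1).

Computing H_k = (kernel of ∂_k) / (image of ∂_{k+1}):

  H_0: rank C_0 − rank ∂_1 = 5 − 4 = 1, and the invariant factors of ∂_1 are all 1, so H_0 ≅ Z.
  H_1: rank ker ∂_1 − rank ∂_2 = (5 − 4) − 0 = 1, and there is no ∂_2, so H_1 ≅ Z.

As a check, the Euler characteristic is 5 − 5 = 0, which agrees with 1 − 1 = 0.
(K is a triangulation of the circle S^1.)

Hence the Betti numbers are b_0 = 1, b_1 = 1.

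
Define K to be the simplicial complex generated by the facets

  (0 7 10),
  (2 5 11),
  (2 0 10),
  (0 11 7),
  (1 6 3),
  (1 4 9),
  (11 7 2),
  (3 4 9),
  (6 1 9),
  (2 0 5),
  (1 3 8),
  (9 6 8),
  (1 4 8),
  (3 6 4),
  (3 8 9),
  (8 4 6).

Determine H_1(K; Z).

H_1 = Z × Z/2.

K has 12 vertices, 27 edges, 16 triangles.
rank ∂_1 = 10, rank ∂_2 = 16 ⇒ b_1 = 27 − 10 − 16 = 1; ∂_2 has invariant factor(s) [2] giving torsion. So H_1 = Z × Z/2.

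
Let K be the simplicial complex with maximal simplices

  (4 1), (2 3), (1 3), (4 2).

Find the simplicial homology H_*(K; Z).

H_0 ≅ Z,  H_1 ≅ Z.

Take the total order 1 < 2 < 3 < 4 on the vertex set. Then K (dimension 1) consists of the simplices:

  0-simplices (4): [1], [2], [3], [4]
  1-simplices (4): [1,3], [1,4], [2,3], [2,4]

so the chain groups are C_0 ≅ Z^4, C_1 ≅ Z^4.

Boundary ∂_1: C_1 → C_0 maps an edge to its endpoints' difference, ∂[p,q] = q − p. For instance
  ∂[1,3] = [3] − [1].
This gives a 4×4 integer matrix of rank 3; reducing to Smith normal form yields diagonal entries (1,1,1).

Now H_k = ker ∂_k / im ∂_{k+1}, so:

  H_0: rank C_0 − rank ∂_1 = 4 − 3 = 1, and the invariant factors of ∂_1 are all 1, so H_0 = Z.
  H_1: rank ker ∂_1 − rank ∂_2 = (4 − 3) − 0 = 1, and there is no ∂_2, so H_1 = Z.

As a check, the Euler characteristic is 4 − 4 = 0, which agrees with 1 − 1 = 0.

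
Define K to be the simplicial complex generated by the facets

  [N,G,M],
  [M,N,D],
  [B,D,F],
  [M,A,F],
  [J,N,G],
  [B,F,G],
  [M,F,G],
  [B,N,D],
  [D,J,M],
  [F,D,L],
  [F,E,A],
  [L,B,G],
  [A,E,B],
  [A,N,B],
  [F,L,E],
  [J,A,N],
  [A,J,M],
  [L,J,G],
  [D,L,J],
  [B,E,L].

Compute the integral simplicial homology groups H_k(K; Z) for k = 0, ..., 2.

H_0 = Z,  H_1 = Z ⊕ Z_2,  H_2 = 0.

K has 10 vertices, 30 edges, 20 triangles.
rank ∂_0 = 0, rank ∂_1 = 9 ⇒ b_0 = 10 − 0 − 9 = 1; all invariant factors of ∂_1 are 1 so no torsion. So H_0 ≅ Z.
rank ∂_1 = 9, rank ∂_2 = 20 ⇒ b_1 = 30 − 9 − 20 = 1; ∂_2 has invariant factor(s) [2] giving torsion. So H_1 ≅ Z ⊕ Z_2.
rank ∂_2 = 20, rank ∂_3 = 0 ⇒ b_2 = 20 − 20 − 0 = 0. So H_2 ≅ 0.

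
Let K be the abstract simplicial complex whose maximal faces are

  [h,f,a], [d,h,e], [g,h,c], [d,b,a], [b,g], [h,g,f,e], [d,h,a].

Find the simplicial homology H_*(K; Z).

Take the total order a < b < c < d < e < f < g < h on the vertex set. Then K (dimension 3) consists of the simplices:

  0-simplices (8): a, b, c, d, e, f, g, h
  1-simplices (16): ab, ad, af, ah, bd, bg, cg, ch, de, dh, ef, eg, eh, fg, fh, gh
  2-simplices (9): abd, adh, afh, cgh, deh, efg, efh, egh, fgh
  3-simplices (1): efgh

giving chain groups C_0 ≅ Z^8, C_1 ≅ Z^16, C_2 ≅ Z^9, C_3 ≅ Z^1.

∂_1: C_1 → C_0 sends each edge [p,q] (with p < q) to q − p.
The 8×16 boundary matrix has rank 7 and Smith normal form diag(1,1,1,1,1,1,1).

The boundary map ∂_2: C_2 → C_1 sends each 2-simplex [p,q,r] to [q,r] − [p,r] + [p,q]. For instance
  ∂efg = fg − eg + ef,
  ∂egh = gh − eh + eg.
The 16×9 boundary matrix has rank 8 and Smith normal form diag(1,1,1,1,1,1,1,1).

The boundary map ∂_3: C_3 → C_2 sends each 3-simplex σ to the alternating sum Σ_i (−1)^i (σ with its i-th vertex removed). For instance
  ∂efgh = fgh − egh + efh − efg.
The 9×1 boundary matrix has rank 1 and Smith normal form diag(1).

From H_k ≅ ker(∂_k) / im(∂_{k+1}) we obtain:

  H_0: rank C_0 − rank ∂_1 = 8 − 7 = 1, and the invariant factors of ∂_1 are all 1, so H_0 = Z.
  H_1: rank ker ∂_1 − rank ∂_2 = (16 − 7) − 8 = 1, and the invariant factors of ∂_2 are all 1, so H_1 = Z.
  H_2: rank ker ∂_2 − rank ∂_3 = (9 − 8) − 1 = 0, and the invariant factors of ∂_3 are all 1, so H_2 = 0.
  H_3: rank ker ∂_3 − rank ∂_4 = (1 − 1) − 0 = 0, and there is no ∂_4, so H_3 = 0.

H_0 ≅ Z,  H_1 ≅ Z,  H_2 = 0,  H_3 = 0.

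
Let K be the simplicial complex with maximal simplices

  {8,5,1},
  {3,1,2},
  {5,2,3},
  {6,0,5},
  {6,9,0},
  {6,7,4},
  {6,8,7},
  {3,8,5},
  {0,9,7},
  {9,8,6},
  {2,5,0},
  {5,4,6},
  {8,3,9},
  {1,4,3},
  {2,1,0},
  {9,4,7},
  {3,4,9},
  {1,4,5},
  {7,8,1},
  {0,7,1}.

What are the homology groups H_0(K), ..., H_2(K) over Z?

Fix the vertex order 0 < 1 < 2 < 3 < 4 < 5 < 6 < 7 < 8 < 9 and write every simplex with vertices in increasing order. Then dim K = 2 and the simplices of K are:

  0-simplices (10): [0], [1], [2], [3], [4], [5], [6], [7], [8], [9]
  1-simplices (30): (30 of them)
  2-simplices (20): (20 of them)

so the chain groups are C_0 ≅ Z^10, C_1 ≅ Z^30, C_2 ≅ Z^20.

Boundary ∂_1: C_1 → C_0 sends each edge [p,q] (with p < q) to q − p.
The resulting 10×30 matrix has rank 9, and its Smith normal form has invariant factors (1,1,1,1,1,1,1,1,1).

Boundary ∂_2: C_2 → C_1 maps a triangle to the signed sum of its edges. For instance
  ∂[0,2,5] = [2,5] − [0,5] + [0,2],
  ∂[6,8,9] = [8,9] − [6,9] + [6,8].
The resulting 30×20 matrix has rank 20, and its Smith normal form has invariant factors (1,1,1,1,1,1,1,1,1,1,1,1,1,1,1,1,1,1,1,2).

From H_k ≅ ker(∂_k) / im(∂_{k+1}) we obtain:

  H_0: rank C_0 − rank ∂_1 = 10 − 9 = 1, and the invariant factors of ∂_1 are all 1, so H_0 = Z.
  H_1: rank ker ∂_1 − rank ∂_2 = (30 − 9) − 20 = 1, and ∂_2 has invariant factor 2 > 1, so H_1 = Z ⊕ Z_2.
  H_2: rank ker ∂_2 − rank ∂_3 = (20 − 20) − 0 = 0, and there is no ∂_3, so H_2 = 0.

H_0 = Z,  H_1 = Z ⊕ Z_2,  H_2 = 0.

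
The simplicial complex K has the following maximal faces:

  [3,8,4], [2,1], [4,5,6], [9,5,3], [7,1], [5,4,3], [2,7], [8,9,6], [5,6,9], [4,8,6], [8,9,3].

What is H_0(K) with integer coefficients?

Fix the vertex order 1 < 2 < 3 < 4 < 5 < 6 < 7 < 8 < 9 and write every simplex with vertices in increasing order. Then dim K = 2 and the simplices of K are:

  0-simplices (9): [1], [2], [3], [4], [5], [6], [7], [8], [9]
  1-simplices (15): [1,2], [1,7], [2,7], [3,4], [3,5], [3,8], [3,9], [4,5], [4,6], [4,8], [5,6], [5,9], [6,8], [6,9], [8,9]
  2-simplices (8): [3,4,5], [3,4,8], [3,5,9], [3,8,9], [4,5,6], [4,6,8], [5,6,9], [6,8,9]

so the chain groups are C_0 ≅ Z^9, C_1 ≅ Z^15, C_2 ≅ Z^8.

The boundary map ∂_1: C_1 → C_0 sends each edge [p,q] (with p < q) to q − p. For instance
  ∂[3,8] = [8] − [3].
This gives a 9×15 integer matrix of rank 7; reducing to Smith normal form yields diagonal entries (1,1,1,1,1,1,1).

The boundary map ∂_2: C_2 → C_1 sends each 2-simplex [p,q,r] to [q,r] − [p,r] + [p,q]. For instance
  ∂[5,6,9] = [6,9] − [5,9] + [5,6],
  ∂[3,8,9] = [8,9] − [3,9] + [3,8].
The resulting 15×8 matrix has rank 7, and its Smith normal form has invariant factors (1,1,1,1,1,1,1).

From H_k ≅ ker(∂_k) / im(∂_{k+1}) we obtain:

  H_0: rank C_0 − rank ∂_1 = 9 − 7 = 2, and the invariant factors of ∂_1 are all 1, so H_0 ≅ Z^2.

H_0 ≅ Z^2.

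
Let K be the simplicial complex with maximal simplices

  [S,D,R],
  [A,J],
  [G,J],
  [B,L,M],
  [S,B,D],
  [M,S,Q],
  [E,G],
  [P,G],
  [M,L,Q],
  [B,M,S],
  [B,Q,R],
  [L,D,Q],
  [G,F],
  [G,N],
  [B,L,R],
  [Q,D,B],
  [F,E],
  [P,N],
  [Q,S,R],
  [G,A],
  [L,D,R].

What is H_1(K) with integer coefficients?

H_1 ≅ Z^3 ⊕ Z/2Z.

Fix the vertex order A < B < D < E < F < G < J < L < M < N < P < Q < R < S and write every simplex with vertices in increasing order. Then dim K = 2 and the simplices of K are:

  0-simplices (14): A, B, D, E, F, G, J, L, M, N, P, Q, R, S
  1-simplices (27): AG, AJ, BD, BL, BM, BQ, BR, BS, DL, DQ, DR, DS, EF, EG, FG, GJ, GN, GP, LM, LQ, LR, MQ, MS, NP, QR, QS, RS
  2-simplices (12): BDQ, BDS, BLM, BLR, BMS, BQR, DLQ, DLR, DRS, LMQ, MQS, QRS

so the chain groups are C_0 ≅ Z^14, C_1 ≅ Z^27, C_2 ≅ Z^12.

The boundary map ∂_1: C_1 → C_0 sends each edge [p,q] (with p < q) to q − p. For instance
  ∂DR = R − D.
As a 14×27 matrix over Z this has rank 12, with invariant factors (1,1,1,1,1,1,1,1,1,1,1,1).

Boundary ∂_2: C_2 → C_1 maps a triangle to the signed sum of its edges. For instance
  ∂BQR = QR − BR + BQ,
  ∂BDS = DS − BS + BD.
This gives a 27×12 integer matrix of rank 12; reducing to Smith normal form yields diagonal entries (1,1,1,1,1,1,1,1,1,1,1,2).

From H_k ≅ ker(∂_k) / im(∂_{k+1}) we obtain:

  H_1: rank ker ∂_1 − rank ∂_2 = (27 − 12) − 12 = 3, and ∂_2 has invariant factor 2 > 1, so H_1 = Z^3 ⊕ Z/2Z.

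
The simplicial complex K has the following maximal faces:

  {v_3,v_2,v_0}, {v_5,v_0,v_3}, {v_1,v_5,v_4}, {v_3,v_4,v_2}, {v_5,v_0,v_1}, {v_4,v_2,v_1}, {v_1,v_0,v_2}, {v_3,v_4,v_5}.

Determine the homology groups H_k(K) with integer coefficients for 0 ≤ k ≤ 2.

We work with the vertex ordering v_0 < v_1 < v_2 < v_3 < v_4 < v_5. The simplices of K, each written with vertices in increasing order, are:

  0-simplices (6): [v_0], [v_1], [v_2], [v_3], [v_4], [v_5]
  1-simplices (12): [v_0,v_1], [v_0,v_2], [v_0,v_3], [v_0,v_5], [v_1,v_2], [v_1,v_4], [v_1,v_5], [v_2,v_3], [v_2,v_4], [v_3,v_4], [v_3,v_5], [v_4,v_5]
  2-simplices (8): [v_0,v_1,v_2], [v_0,v_1,v_5], [v_0,v_2,v_3], [v_0,v_3,v_5], [v_1,v_2,v_4], [v_1,v_4,v_5], [v_2,v_3,v_4], [v_3,v_4,v_5]

so the chain groups are C_0 ≅ Z^6, C_1 ≅ Z^12, C_2 ≅ Z^8.

∂_1: C_1 → C_0 sends each edge [p,q] (with p < q) to q − p. For instance
  ∂[v_1,v_4] = [v_4] − [v_1].
The resulting 6×12 matrix has rank 5, and its Smith normal form has invariant factors (1,1,1,1,1).

∂_2: C_2 → C_1 sends each 2-simplex [p,q,r] to [q,r] − [p,r] + [p,q]. For instance
  ∂[v_2,v_3,v_4] = [v_3,v_4] − [v_2,v_4] + [v_2,v_3],
  ∂[v_1,v_4,v_5] = [v_4,v_5] − [v_1,v_5] + [v_1,v_4].
The resulting 12×8 matrix has rank 7, and its Smith normal form has invariant factors (1,1,1,1,1,1,1).

From H_k ≅ ker(∂_k) / im(∂_{k+1}) we obtain:

  H_0: rank C_0 − rank ∂_1 = 6 − 5 = 1, and the invariant factors of ∂_1 are all 1, so H_0 ≅ Z.
  H_1: rank ker ∂_1 − rank ∂_2 = (12 − 5) − 7 = 0, and the invariant factors of ∂_2 are all 1, so H_1 ≅ 0.
  H_2: rank ker ∂_2 − rank ∂_3 = (8 − 7) − 0 = 1, and there is no ∂_3, so H_2 ≅ Z.

As a check, the Euler characteristic is 6 − 12 + 8 = 2, which agrees with 1 − 0 + 1 = 2.
(K is a triangulation of the 2-sphere S^2.)

H_0 = Z,  H_1 = 0,  H_2 = Z.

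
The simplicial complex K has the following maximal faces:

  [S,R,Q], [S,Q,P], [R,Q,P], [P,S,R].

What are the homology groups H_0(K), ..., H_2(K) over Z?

H_0 = Z,  H_1 = 0,  H_2 = Z.

K has 4 vertices, 6 edges, 4 triangles.
rank ∂_0 = 0, rank ∂_1 = 3 ⇒ b_0 = 4 − 0 − 3 = 1; all invariant factors of ∂_1 are 1 so no torsion. So H_0 ≅ Z.
rank ∂_1 = 3, rank ∂_2 = 3 ⇒ b_1 = 6 − 3 − 3 = 0; all invariant factors of ∂_2 are 1 so no torsion. So H_1 ≅ 0.
rank ∂_2 = 3, rank ∂_3 = 0 ⇒ b_2 = 4 − 3 − 0 = 1. So H_2 ≅ Z.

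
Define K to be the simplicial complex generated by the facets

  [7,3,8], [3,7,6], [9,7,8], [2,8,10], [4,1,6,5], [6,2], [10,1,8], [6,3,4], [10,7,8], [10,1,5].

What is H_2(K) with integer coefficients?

Order the vertices as 1 < 2 < 3 < 4 < 5 < 6 < 7 < 8 < 9 < 10. Listing each simplex with vertices in this order, K has dimension 3 with simplices:

  0-simplices (10): [1], [2], [3], [4], [5], [6], [7], [8], [9], [10]
  1-simplices (22): [1,4], [1,5], [1,6], [1,8], [1,10], [2,6], [2,8], [2,10], [3,4], [3,6], [3,7], [3,8], [4,5], [4,6], [5,6], [5,10], [6,7], [7,8], [7,9], [7,10], [8,9], [8,10]
  2-simplices (12): [1,4,5], [1,4,6], [1,5,6], [1,5,10], [1,8,10], [2,8,10], [3,4,6], [3,6,7], [3,7,8], [4,5,6], [7,8,9], [7,8,10]
  3-simplices (1): [1,4,5,6]

so the chain groups are C_0 ≅ Z^10, C_1 ≅ Z^22, C_2 ≅ Z^12, C_3 ≅ Z^1.

Boundary ∂_1: C_1 → C_0 is given by ∂[p,q] = [q] − [p]. For instance
  ∂[1,8] = [8] − [1].
The resulting 10×22 matrix has rank 9, and its Smith normal form has invariant factors (1,1,1,1,1,1,1,1,1).

∂_2: C_2 → C_1 maps a triangle to the signed sum of its edges. For instance
  ∂[1,8,10] = [8,10] − [1,10] + [1,8],
  ∂[2,8,10] = [8,10] − [2,10] + [2,8].
This gives a 22×12 integer matrix of rank 11; reducing to Smith normal form yields diagonal entries (1,1,1,1,1,1,1,1,1,1,1).

∂_3: C_3 → C_2 sends each 3-simplex σ to the alternating sum Σ_i (−1)^i (σ with its i-th vertex removed). For instance
  ∂[1,4,5,6] = [4,5,6] − [1,5,6] + [1,4,6] − [1,4,5].
This gives a 12×1 integer matrix of rank 1; reducing to Smith normal form yields diagonal entries (1).

Reading off H_k = ker ∂_k / im ∂_{k+1}:

  H_2: rank ker ∂_2 − rank ∂_3 = (12 − 11) − 1 = 0, and the invariant factors of ∂_3 are all 1, so H_2 ≅ 0.

H_2 = 0.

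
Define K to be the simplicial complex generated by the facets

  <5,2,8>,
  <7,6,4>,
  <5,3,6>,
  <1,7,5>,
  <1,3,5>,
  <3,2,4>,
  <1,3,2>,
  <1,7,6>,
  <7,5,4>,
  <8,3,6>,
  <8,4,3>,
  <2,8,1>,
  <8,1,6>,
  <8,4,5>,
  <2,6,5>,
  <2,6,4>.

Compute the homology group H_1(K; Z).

K has 8 vertices, 24 edges, 16 triangles.
rank ∂_1 = 7, rank ∂_2 = 15 ⇒ b_1 = 24 − 7 − 15 = 2; all invariant factors of ∂_2 are 1 so no torsion. So H_1 = Z^2.

H_1 ≅ Z^2.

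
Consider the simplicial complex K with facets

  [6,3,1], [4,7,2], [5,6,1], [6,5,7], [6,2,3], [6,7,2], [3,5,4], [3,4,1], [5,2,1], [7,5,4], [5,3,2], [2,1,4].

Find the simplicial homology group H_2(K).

We work with the vertex ordering 1 < 2 < 3 < 4 < 5 < 6 < 7. The simplices of K, each written with vertices in increasing order, are:

  0-simplices (7): [1], [2], [3], [4], [5], [6], [7]
  1-simplices (18): [1,2], [1,3], [1,4], [1,5], [1,6], [2,3], [2,4], [2,5], [2,6], [2,7], [3,4], [3,5], [3,6], [4,5], [4,7], [5,6], [5,7], [6,7]
  2-simplices (12): [1,2,4], [1,2,5], [1,3,4], [1,3,6], [1,5,6], [2,3,5], [2,3,6], [2,4,7], [2,6,7], [3,4,5], [4,5,7], [5,6,7]

so the chain groups are C_0 ≅ Z^7, C_1 ≅ Z^18, C_2 ≅ Z^12.

Boundary ∂_1: C_1 → C_0 maps an edge to its endpoints' difference, ∂[p,q] = q − p.
The 7×18 boundary matrix has rank 6 and Smith normal form diag(1,1,1,1,1,1).

Boundary ∂_2: C_2 → C_1 sends each 2-simplex [p,q,r] to [q,r] − [p,r] + [p,q]. For instance
  ∂[2,3,6] = [3,6] − [2,6] + [2,3],
  ∂[4,5,7] = [5,7] − [4,7] + [4,5].
The 18×12 boundary matrix has rank 12 and Smith normal form diag(1,1,1,1,1,1,1,1,1,1,1,2).

Now H_k = ker ∂_k / im ∂_{k+1}, so:

  H_2: rank ker ∂_2 − rank ∂_3 = (12 − 12) − 0 = 0, and there is no ∂_3, so H_2 = 0.

H_2 = 0.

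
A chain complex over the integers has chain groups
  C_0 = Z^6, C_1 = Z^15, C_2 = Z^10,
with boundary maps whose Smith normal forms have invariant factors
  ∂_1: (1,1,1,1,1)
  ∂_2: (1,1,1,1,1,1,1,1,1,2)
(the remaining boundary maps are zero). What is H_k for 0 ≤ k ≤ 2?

H_0 ≅ Z,  H_1 ≅ Z_2,  H_2 = 0.

H_0: b_0 = 6 − 0 − 5 = 1; torsion from ∂_1 factors > 1: none. So H_0 ≅ Z.
H_1: b_1 = 15 − 5 − 10 = 0; torsion from ∂_2 factors > 1: [2]. So H_1 ≅ Z_2.
H_2: b_2 = 10 − 10 − 0 = 0; torsion from ∂_3 factors > 1: none. So H_2 ≅ 0.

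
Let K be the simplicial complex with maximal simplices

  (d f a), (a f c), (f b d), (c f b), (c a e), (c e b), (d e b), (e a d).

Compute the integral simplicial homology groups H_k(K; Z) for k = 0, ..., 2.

H_0 ≅ Z,  H_1 = 0,  H_2 ≅ Z.

Order the vertices as a < b < c < d < e < f. Listing each simplex with vertices in this order, K has dimension 2 with simplices:

  0-simplices (6): a, b, c, d, e, f
  1-simplices (12): ac, ad, ae, af, bc, bd, be, bf, ce, cf, de, df
  2-simplices (8): ace, acf, ade, adf, bce, bcf, bde, bdf

so the chain groups are C_0 ≅ Z^6, C_1 ≅ Z^12, C_2 ≅ Z^8.

Boundary ∂_1: C_1 → C_0 maps an edge to its endpoints' difference, ∂[p,q] = q − p. For instance
  ∂bc = c − b.
This gives a 6×12 integer matrix of rank 5; reducing to Smith normal form yields diagonal entries (1,1,1,1,1).

Boundary ∂_2: C_2 → C_1 sends each 2-simplex [p,q,r] to [q,r] − [p,r] + [p,q]. For instance
  ∂acf = cf − af + ac,
  ∂bdf = df − bf + bd.
This gives a 12×8 integer matrix of rank 7; reducing to Smith normal form yields diagonal entries (1,1,1,1,1,1,1).

Reading off H_k = ker ∂_k / im ∂_{k+1}:

  H_0: rank C_0 − rank ∂_1 = 6 − 5 = 1, and the invariant factors of ∂_1 are all 1, so H_0 ≅ Z.
  H_1: rank ker ∂_1 − rank ∂_2 = (12 − 5) − 7 = 0, and the invariant factors of ∂_2 are all 1, so H_1 ≅ 0.
  H_2: rank ker ∂_2 − rank ∂_3 = (8 − 7) − 0 = 1, and there is no ∂_3, so H_2 ≅ Z.

(K is a triangulation of the 2-sphere S^2.)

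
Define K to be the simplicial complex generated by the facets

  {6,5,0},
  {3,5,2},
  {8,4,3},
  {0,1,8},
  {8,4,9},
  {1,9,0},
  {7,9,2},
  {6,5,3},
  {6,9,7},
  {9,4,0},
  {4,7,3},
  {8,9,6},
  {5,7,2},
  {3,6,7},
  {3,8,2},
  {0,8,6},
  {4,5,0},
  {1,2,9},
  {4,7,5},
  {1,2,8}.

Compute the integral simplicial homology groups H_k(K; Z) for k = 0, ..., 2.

H_0 ≅ Z,  H_1 ≅ Z ⊕ Z/2Z,  H_2 = 0.

Fix the vertex order 0 < 1 < 2 < 3 < 4 < 5 < 6 < 7 < 8 < 9 and write every simplex with vertices in increasing order. Then dim K = 2 and the simplices of K are:

  0-simplices (10): [0], [1], [2], [3], [4], [5], [6], [7], [8], [9]
  1-simplices (30): (30 of them)
  2-simplices (20): (20 of them)

giving chain groups C_0 ≅ Z^10, C_1 ≅ Z^30, C_2 ≅ Z^20.

∂_1: C_1 → C_0 is given by ∂[p,q] = [q] − [p].
The 10×30 boundary matrix has rank 9 and Smith normal form diag(1,1,1,1,1,1,1,1,1).

The boundary map ∂_2: C_2 → C_1 maps a triangle to the signed sum of its edges. For instance
  ∂[2,3,8] = [3,8] − [2,8] + [2,3],
  ∂[2,5,7] = [5,7] − [2,7] + [2,5].
The resulting 30×20 matrix has rank 20, and its Smith normal form has invariant factors (1,1,1,1,1,1,1,1,1,1,1,1,1,1,1,1,1,1,1,2).

From H_k ≅ ker(∂_k) / im(∂_{k+1}) we obtain:

  H_0: rank C_0 − rank ∂_1 = 10 − 9 = 1, and the invariant factors of ∂_1 are all 1, so H_0 = Z.
  H_1: rank ker ∂_1 − rank ∂_2 = (30 − 9) − 20 = 1, and ∂_2 has invariant factor 2 > 1, so H_1 = Z ⊕ Z/2Z.
  H_2: rank ker ∂_2 − rank ∂_3 = (20 − 20) − 0 = 0, and there is no ∂_3, so H_2 = 0.

As a check, the Euler characteristic is 10 − 30 + 20 = 0, which agrees with 1 − 1 + 0 = 0.
(K is a triangulation of the Klein bottle.)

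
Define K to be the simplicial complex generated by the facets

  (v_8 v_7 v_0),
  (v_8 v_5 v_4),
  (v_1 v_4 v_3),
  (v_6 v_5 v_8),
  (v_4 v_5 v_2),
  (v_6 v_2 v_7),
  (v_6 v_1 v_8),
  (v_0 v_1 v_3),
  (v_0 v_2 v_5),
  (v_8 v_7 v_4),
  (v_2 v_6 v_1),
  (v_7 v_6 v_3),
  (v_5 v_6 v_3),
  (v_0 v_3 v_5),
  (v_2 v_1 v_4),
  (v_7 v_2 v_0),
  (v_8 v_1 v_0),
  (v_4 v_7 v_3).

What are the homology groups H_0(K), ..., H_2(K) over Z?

Take the total order v_0 < v_1 < v_2 < v_3 < v_4 < v_5 < v_6 < v_7 < v_8 on the vertex set. Then K (dimension 2) consists of the simplices:

  0-simplices (9): [v_0], [v_1], [v_2], [v_3], [v_4], [v_5], [v_6], [v_7], [v_8]
  1-simplices (27): (27 of them)
  2-simplices (18): (18 of them)

so the chain groups are C_0 ≅ Z^9, C_1 ≅ Z^27, C_2 ≅ Z^18.

Boundary ∂_1: C_1 → C_0 is given by ∂[p,q] = [q] − [p].
The 9×27 boundary matrix has rank 8 and Smith normal form diag(1,1,1,1,1,1,1,1).

∂_2: C_2 → C_1 sends each 2-simplex [p,q,r] to [q,r] − [p,r] + [p,q]. For instance
  ∂[v_1,v_2,v_6] = [v_2,v_6] − [v_1,v_6] + [v_1,v_2],
  ∂[v_5,v_6,v_8] = [v_6,v_8] − [v_5,v_8] + [v_5,v_6].
This gives a 27×18 integer matrix of rank 17; reducing to Smith normal form yields diagonal entries (1,1,1,1,1,1,1,1,1,1,1,1,1,1,1,1,1).

From H_k ≅ ker(∂_k) / im(∂_{k+1}) we obtain:

  H_0: rank C_0 − rank ∂_1 = 9 − 8 = 1, and the invariant factors of ∂_1 are all 1, so H_0 ≅ Z.
  H_1: rank ker ∂_1 − rank ∂_2 = (27 − 8) − 17 = 2, and the invariant factors of ∂_2 are all 1, so H_1 ≅ Z^2.
  H_2: rank ker ∂_2 − rank ∂_3 = (18 − 17) − 0 = 1, and there is no ∂_3, so H_2 ≅ Z.

H_0 ≅ Z,  H_1 ≅ Z^2,  H_2 ≅ Z.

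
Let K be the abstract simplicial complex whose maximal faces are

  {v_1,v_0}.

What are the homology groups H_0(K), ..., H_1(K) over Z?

H_0 ≅ Z,  H_1 = 0.

Take the total order v_0 < v_1 on the vertex set. Then K (dimension 1) consists of the simplices:

  0-simplices (2): [v_0], [v_1]
  1-simplices (1): [v_0,v_1]

Hence C_0 ≅ Z^2, C_1 ≅ Z^1.

∂_1: C_1 → C_0 sends each edge [p,q] (with p < q) to q − p. For instance
  ∂[v_0,v_1] = [v_1] − [v_0].
The 2×1 boundary matrix has rank 1 and Smith normal form diag(1).

From H_k ≅ ker(∂_k) / im(∂_{k+1}) we obtain:

  H_0: rank C_0 − rank ∂_1 = 2 − 1 = 1, and the invariant factors of ∂_1 are all 1, so H_0 = Z.
  H_1: rank ker ∂_1 − rank ∂_2 = (1 − 1) − 0 = 0, and there is no ∂_2, so H_1 = 0.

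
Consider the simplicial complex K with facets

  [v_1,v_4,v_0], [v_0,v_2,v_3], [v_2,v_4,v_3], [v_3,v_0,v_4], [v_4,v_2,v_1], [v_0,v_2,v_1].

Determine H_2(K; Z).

We work with the vertex ordering v_0 < v_1 < v_2 < v_3 < v_4. The simplices of K, each written with vertices in increasing order, are:

  0-simplices (5): [v_0], [v_1], [v_2], [v_3], [v_4]
  1-simplices (9): [v_0,v_1], [v_0,v_2], [v_0,v_3], [v_0,v_4], [v_1,v_2], [v_1,v_4], [v_2,v_3], [v_2,v_4], [v_3,v_4]
  2-simplices (6): [v_0,v_1,v_2], [v_0,v_1,v_4], [v_0,v_2,v_3], [v_0,v_3,v_4], [v_1,v_2,v_4], [v_2,v_3,v_4]

Hence C_0 ≅ Z^5, C_1 ≅ Z^9, C_2 ≅ Z^6.

The boundary map ∂_1: C_1 → C_0 is given by ∂[p,q] = [q] − [p].
The 5×9 boundary matrix has rank 4 and Smith normal form diag(1,1,1,1).

∂_2: C_2 → C_1 maps a triangle to the signed sum of its edges. For instance
  ∂[v_2,v_3,v_4] = [v_3,v_4] − [v_2,v_4] + [v_2,v_3],
  ∂[v_0,v_2,v_3] = [v_2,v_3] − [v_0,v_3] + [v_0,v_2].
The 9×6 boundary matrix has rank 5 and Smith normal form diag(1,1,1,1,1).

Now H_k = ker ∂_k / im ∂_{k+1}, so:

  H_2: rank ker ∂_2 − rank ∂_3 = (6 − 5) − 0 = 1, and there is no ∂_3, so H_2 = Z.

H_2 = Z.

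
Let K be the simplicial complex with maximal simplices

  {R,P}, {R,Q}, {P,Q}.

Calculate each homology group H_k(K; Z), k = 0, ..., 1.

H_0 = Z,  H_1 = Z.

Fix the vertex order P < Q < R and write every simplex with vertices in increasing order. Then dim K = 1 and the simplices of K are:

  0-simplices (3): P, Q, R
  1-simplices (3): PQ, PR, QR

giving chain groups C_0 ≅ Z^3, C_1 ≅ Z^3.

The boundary map ∂_1: C_1 → C_0 maps an edge to its endpoints' difference, ∂[p,q] = q − p. For instance
  ∂PR = R − P.
This gives a 3×3 integer matrix of rank 2; reducing to Smith normal form yields diagonal entries (1,1).

Reading off H_k = ker ∂_k / im ∂_{k+1}:

  H_0: rank C_0 − rank ∂_1 = 3 − 2 = 1, and the invariant factors of ∂_1 are all 1, so H_0 = Z.
  H_1: rank ker ∂_1 − rank ∂_2 = (3 − 2) − 0 = 1, and there is no ∂_2, so H_1 = Z.

(K is a triangulation of the circle S^1.)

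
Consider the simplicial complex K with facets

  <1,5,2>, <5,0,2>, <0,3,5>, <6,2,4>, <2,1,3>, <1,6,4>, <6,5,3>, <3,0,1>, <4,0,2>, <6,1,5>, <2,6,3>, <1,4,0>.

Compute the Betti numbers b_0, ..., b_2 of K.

Fix the vertex order 0 < 1 < 2 < 3 < 4 < 5 < 6 and write every simplex with vertices in increasing order. Then dim K = 2 and the simplices of K are:

  0-simplices (7): [0], [1], [2], [3], [4], [5], [6]
  1-simplices (18): [0,1], [0,2], [0,3], [0,4], [0,5], [1,2], [1,3], [1,4], [1,5], [1,6], [2,3], [2,4], [2,5], [2,6], [3,5], [3,6], [4,6], [5,6]
  2-simplices (12): [0,1,3], [0,1,4], [0,2,4], [0,2,5], [0,3,5], [1,2,3], [1,2,5], [1,4,6], [1,5,6], [2,3,6], [2,4,6], [3,5,6]

giving chain groups C_0 ≅ Z^7, C_1 ≅ Z^18, C_2 ≅ Z^12.

∂_1: C_1 → C_0 maps an edge to its endpoints' difference, ∂[p,q] = q − p. For instance
  ∂[3,5] = [5] − [3].
As a 7×18 matrix over Z this has rank 6, with invariant factors (1,1,1,1,1,1).

∂_2: C_2 → C_1 maps a triangle to the signed sum of its edges. For instance
  ∂[0,1,3] = [1,3] − [0,3] + [0,1],
  ∂[1,5,6] = [5,6] − [1,6] + [1,5].
The 18×12 boundary matrix has rank 12 and Smith normal form diag(1,1,1,1,1,1,1,1,1,1,1,2).

Now H_k = ker ∂_k / im ∂_{k+1}, so:

  H_0: rank C_0 − rank ∂_1 = 7 − 6 = 1, and the invariant factors of ∂_1 are all 1, so H_0 = Z.
  H_1: rank ker ∂_1 − rank ∂_2 = (18 − 6) − 12 = 0, and ∂_2 has invariant factor 2 > 1, so H_1 = Z_2.
  H_2: rank ker ∂_2 − rank ∂_3 = (12 − 12) − 0 = 0, and there is no ∂_3, so H_2 = 0.

(K is a triangulation of the real projective plane RP^2.)

Hence the Betti numbers are b_0 = 1, b_1 = 0, b_2 = 0.

b_0 = 1, b_1 = 0, b_2 = 0.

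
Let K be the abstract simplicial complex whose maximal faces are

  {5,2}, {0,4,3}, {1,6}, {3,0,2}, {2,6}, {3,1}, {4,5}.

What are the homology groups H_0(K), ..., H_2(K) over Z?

Order the vertices as 0 < 1 < 2 < 3 < 4 < 5 < 6. Listing each simplex with vertices in this order, K has dimension 2 with simplices:

  0-simplices (7): [0], [1], [2], [3], [4], [5], [6]
  1-simplices (10): [0,2], [0,3], [0,4], [1,3], [1,6], [2,3], [2,5], [2,6], [3,4], [4,5]
  2-simplices (2): [0,2,3], [0,3,4]

Hence C_0 ≅ Z^7, C_1 ≅ Z^10, C_2 ≅ Z^2.

∂_1: C_1 → C_0 is given by ∂[p,q] = [q] − [p].
The resulting 7×10 matrix has rank 6, and its Smith normal form has invariant factors (1,1,1,1,1,1).

Boundary ∂_2: C_2 → C_1 maps a triangle to the signed sum of its edges. For instance
  ∂[0,2,3] = [2,3] − [0,3] + [0,2],
  ∂[0,3,4] = [3,4] − [0,4] + [0,3].
The resulting 10×2 matrix has rank 2, and its Smith normal form has invariant factors (1,1).

Reading off H_k = ker ∂_k / im ∂_{k+1}:

  H_0: rank C_0 − rank ∂_1 = 7 − 6 = 1, and the invariant factors of ∂_1 are all 1, so H_0 = Z.
  H_1: rank ker ∂_1 − rank ∂_2 = (10 − 6) − 2 = 2, and the invariant factors of ∂_2 are all 1, so H_1 = Z^2.
  H_2: rank ker ∂_2 − rank ∂_3 = (2 − 2) − 0 = 0, and there is no ∂_3, so H_2 = 0.

H_0 ≅ Z,  H_1 ≅ Z^2,  H_2 = 0.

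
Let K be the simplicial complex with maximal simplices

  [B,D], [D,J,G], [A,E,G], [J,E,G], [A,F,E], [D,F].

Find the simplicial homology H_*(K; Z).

H_0 = Z,  H_1 = Z,  H_2 = 0.

We work with the vertex ordering A < B < D < E < F < G < J. The simplices of K, each written with vertices in increasing order, are:

  0-simplices (7): A, B, D, E, F, G, J
  1-simplices (11): AE, AF, AG, BD, DF, DG, DJ, EF, EG, EJ, GJ
  2-simplices (4): AEF, AEG, DGJ, EGJ

Hence C_0 ≅ Z^7, C_1 ≅ Z^11, C_2 ≅ Z^4.

Boundary ∂_1: C_1 → C_0 maps an edge to its endpoints' difference, ∂[p,q] = q − p. For instance
  ∂AG = G − A.
As a 7×11 matrix over Z this has rank 6, with invariant factors (1,1,1,1,1,1).

Boundary ∂_2: C_2 → C_1 acts by ∂[p,q,r] = [q,r] − [p,r] + [p,q]. For instance
  ∂AEF = EF − AF + AE,
  ∂AEG = EG − AG + AE.
As a 11×4 matrix over Z this has rank 4, with invariant factors (1,1,1,1).

Computing H_k = (kernel of ∂_k) / (image of ∂_{k+1}):

  H_0: rank C_0 − rank ∂_1 = 7 − 6 = 1, and the invariant factors of ∂_1 are all 1, so H_0 ≅ Z.
  H_1: rank ker ∂_1 − rank ∂_2 = (11 − 6) − 4 = 1, and the invariant factors of ∂_2 are all 1, so H_1 ≅ Z.
  H_2: rank ker ∂_2 − rank ∂_3 = (4 − 4) − 0 = 0, and there is no ∂_3, so H_2 ≅ 0.

As a check, the Euler characteristic is 7 − 11 + 4 = 0, which agrees with 1 − 1 + 0 = 0.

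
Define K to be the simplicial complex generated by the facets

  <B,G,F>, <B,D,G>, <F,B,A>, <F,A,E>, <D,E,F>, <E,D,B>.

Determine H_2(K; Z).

H_2 = 0.

Fix the vertex order A < B < D < E < F < G and write every simplex with vertices in increasing order. Then dim K = 2 and the simplices of K are:

  0-simplices (6): A, B, D, E, F, G
  1-simplices (12): AB, AE, AF, BD, BE, BF, BG, DE, DF, DG, EF, FG
  2-simplices (6): ABF, AEF, BDE, BDG, BFG, DEF

Hence C_0 ≅ Z^6, C_1 ≅ Z^12, C_2 ≅ Z^6.

∂_1: C_1 → C_0 sends each edge [p,q] (with p < q) to q − p. For instance
  ∂AB = B − A.
The 6×12 boundary matrix has rank 5 and Smith normal form diag(1,1,1,1,1).

Boundary ∂_2: C_2 → C_1 maps a triangle to the signed sum of its edges. For instance
  ∂DEF = EF − DF + DE,
  ∂ABF = BF − AF + AB.
As a 12×6 matrix over Z this has rank 6, with invariant factors (1,1,1,1,1,1).

Computing H_k = (kernel of ∂_k) / (image of ∂_{k+1}):

  H_2: rank ker ∂_2 − rank ∂_3 = (6 − 6) − 0 = 0, and there is no ∂_3, so H_2 ≅ 0.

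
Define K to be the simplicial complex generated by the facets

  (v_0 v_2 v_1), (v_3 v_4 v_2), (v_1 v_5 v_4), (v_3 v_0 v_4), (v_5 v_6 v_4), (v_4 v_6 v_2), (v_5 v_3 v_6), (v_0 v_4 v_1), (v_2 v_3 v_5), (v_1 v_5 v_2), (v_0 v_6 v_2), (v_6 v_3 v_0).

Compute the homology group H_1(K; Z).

H_1 ≅ Z/2.

We work with the vertex ordering v_0 < v_1 < v_2 < v_3 < v_4 < v_5 < v_6. The simplices of K, each written with vertices in increasing order, are:

  0-simplices (7): [v_0], [v_1], [v_2], [v_3], [v_4], [v_5], [v_6]
  1-simplices (18): (18 of them)
  2-simplices (12): (12 of them)

so the chain groups are C_0 ≅ Z^7, C_1 ≅ Z^18, C_2 ≅ Z^12.

∂_1: C_1 → C_0 maps an edge to its endpoints' difference, ∂[p,q] = q − p. For instance
  ∂[v_0,v_6] = [v_6] − [v_0].
The 7×18 boundary matrix has rank 6 and Smith normal form diag(1,1,1,1,1,1).

The boundary map ∂_2: C_2 → C_1 acts by ∂[p,q,r] = [q,r] − [p,r] + [p,q]. For instance
  ∂[v_2,v_3,v_4] = [v_3,v_4] − [v_2,v_4] + [v_2,v_3],
  ∂[v_1,v_4,v_5] = [v_4,v_5] − [v_1,v_5] + [v_1,v_4].
As a 18×12 matrix over Z this has rank 12, with invariant factors (1,1,1,1,1,1,1,1,1,1,1,2).

From H_k ≅ ker(∂_k) / im(∂_{k+1}) we obtain:

  H_1: rank ker ∂_1 − rank ∂_2 = (18 − 6) − 12 = 0, and ∂_2 has invariant factor 2 > 1, so H_1 = Z/2.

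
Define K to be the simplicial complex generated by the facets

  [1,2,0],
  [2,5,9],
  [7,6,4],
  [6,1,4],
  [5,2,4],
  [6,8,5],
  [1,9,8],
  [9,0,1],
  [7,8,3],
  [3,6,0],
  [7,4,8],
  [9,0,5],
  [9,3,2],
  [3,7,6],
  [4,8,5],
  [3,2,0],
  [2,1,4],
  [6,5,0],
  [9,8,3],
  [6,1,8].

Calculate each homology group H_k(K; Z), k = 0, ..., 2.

K has 10 vertices, 30 edges, 20 triangles.
rank ∂_0 = 0, rank ∂_1 = 9 ⇒ b_0 = 10 − 0 − 9 = 1; all invariant factors of ∂_1 are 1 so no torsion. So H_0 ≅ Z.
rank ∂_1 = 9, rank ∂_2 = 20 ⇒ b_1 = 30 − 9 − 20 = 1; ∂_2 has invariant factor(s) [2] giving torsion. So H_1 ≅ Z ⊕ Z_2.
rank ∂_2 = 20, rank ∂_3 = 0 ⇒ b_2 = 20 − 20 − 0 = 0. So H_2 ≅ 0.

H_0 = Z,  H_1 = Z ⊕ Z_2,  H_2 = 0.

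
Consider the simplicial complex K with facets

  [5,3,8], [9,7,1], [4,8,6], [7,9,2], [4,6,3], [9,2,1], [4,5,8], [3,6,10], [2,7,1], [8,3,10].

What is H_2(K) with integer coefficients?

H_2 = Z.

Fix the vertex order 1 < 2 < 3 < 4 < 5 < 6 < 7 < 8 < 9 < 10 and write every simplex with vertices in increasing order. Then dim K = 2 and the simplices of K are:

  0-simplices (10): [1], [2], [3], [4], [5], [6], [7], [8], [9], [10]
  1-simplices (18): [1,2], [1,7], [1,9], [2,7], [2,9], [3,4], [3,5], [3,6], [3,8], [3,10], [4,5], [4,6], [4,8], [5,8], [6,8], [6,10], [7,9], [8,10]
  2-simplices (10): [1,2,7], [1,2,9], [1,7,9], [2,7,9], [3,4,6], [3,5,8], [3,6,10], [3,8,10], [4,5,8], [4,6,8]

giving chain groups C_0 ≅ Z^10, C_1 ≅ Z^18, C_2 ≅ Z^10.

Boundary ∂_1: C_1 → C_0 sends each edge [p,q] (with p < q) to q − p.
The 10×18 boundary matrix has rank 8 and Smith normal form diag(1,1,1,1,1,1,1,1).

The boundary map ∂_2: C_2 → C_1 maps a triangle to the signed sum of its edges. For instance
  ∂[3,5,8] = [5,8] − [3,8] + [3,5],
  ∂[1,2,9] = [2,9] − [1,9] + [1,2].
This gives a 18×10 integer matrix of rank 9; reducing to Smith normal form yields diagonal entries (1,1,1,1,1,1,1,1,1).

Reading off H_k = ker ∂_k / im ∂_{k+1}:

  H_2: rank ker ∂_2 − rank ∂_3 = (10 − 9) − 0 = 1, and there is no ∂_3, so H_2 = Z.

(K is a triangulation of the disjoint union of the cylinder S^1 x I and the 2-sphere S^2.)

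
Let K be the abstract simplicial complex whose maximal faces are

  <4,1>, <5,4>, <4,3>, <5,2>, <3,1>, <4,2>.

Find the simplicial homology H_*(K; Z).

H_0 ≅ Z,  H_1 ≅ Z^2.

Order the vertices as 1 < 2 < 3 < 4 < 5. Listing each simplex with vertices in this order, K has dimension 1 with simplices:

  0-simplices (5): [1], [2], [3], [4], [5]
  1-simplices (6): [1,3], [1,4], [2,4], [2,5], [3,4], [4,5]

so the chain groups are C_0 ≅ Z^5, C_1 ≅ Z^6.

Boundary ∂_1: C_1 → C_0 is given by ∂[p,q] = [q] − [p].
This gives a 5×6 integer matrix of rank 4; reducing to Smith normal form yields diagonal entries (1,1,1,1).

From H_k ≅ ker(∂_k) / im(∂_{k+1}) we obtain:

  H_0: rank C_0 − rank ∂_1 = 5 − 4 = 1, and the invariant factors of ∂_1 are all 1, so H_0 ≅ Z.
  H_1: rank ker ∂_1 − rank ∂_2 = (6 − 4) − 0 = 2, and there is no ∂_2, so H_1 ≅ Z^2.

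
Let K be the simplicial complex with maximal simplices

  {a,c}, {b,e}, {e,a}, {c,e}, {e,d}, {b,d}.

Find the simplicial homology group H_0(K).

H_0 = Z.

We work with the vertex ordering a < b < c < d < e. The simplices of K, each written with vertices in increasing order, are:

  0-simplices (5): a, b, c, d, e
  1-simplices (6): ac, ae, bd, be, ce, de

Hence C_0 ≅ Z^5, C_1 ≅ Z^6.

The boundary map ∂_1: C_1 → C_0 is given by ∂[p,q] = [q] − [p].
The 5×6 boundary matrix has rank 4 and Smith normal form diag(1,1,1,1).

Reading off H_k = ker ∂_k / im ∂_{k+1}:

  H_0: rank C_0 − rank ∂_1 = 5 − 4 = 1, and the invariant factors of ∂_1 are all 1, so H_0 ≅ Z.

(K is a triangulation of a wedge of 2 circles.)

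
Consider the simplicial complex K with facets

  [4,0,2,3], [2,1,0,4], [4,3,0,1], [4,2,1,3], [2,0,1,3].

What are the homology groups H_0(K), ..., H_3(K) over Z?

H_0 ≅ Z,  H_1 = 0,  H_2 = 0,  H_3 ≅ Z.

Fix the vertex order 0 < 1 < 2 < 3 < 4 and write every simplex with vertices in increasing order. Then dim K = 3 and the simplices of K are:

  0-simplices (5): [0], [1], [2], [3], [4]
  1-simplices (10): [0,1], [0,2], [0,3], [0,4], [1,2], [1,3], [1,4], [2,3], [2,4], [3,4]
  2-simplices (10): [0,1,2], [0,1,3], [0,1,4], [0,2,3], [0,2,4], [0,3,4], [1,2,3], [1,2,4], [1,3,4], [2,3,4]
  3-simplices (5): [0,1,2,3], [0,1,2,4], [0,1,3,4], [0,2,3,4], [1,2,3,4]

giving chain groups C_0 ≅ Z^5, C_1 ≅ Z^10, C_2 ≅ Z^10, C_3 ≅ Z^5.

∂_1: C_1 → C_0 maps an edge to its endpoints' difference, ∂[p,q] = q − p.
The resulting 5×10 matrix has rank 4, and its Smith normal form has invariant factors (1,1,1,1).

The boundary map ∂_2: C_2 → C_1 sends each 2-simplex [p,q,r] to [q,r] − [p,r] + [p,q]. For instance
  ∂[0,3,4] = [3,4] − [0,4] + [0,3],
  ∂[0,2,3] = [2,3] − [0,3] + [0,2].
This gives a 10×10 integer matrix of rank 6; reducing to Smith normal form yields diagonal entries (1,1,1,1,1,1).

Boundary ∂_3: C_3 → C_2 sends each 3-simplex σ to the alternating sum Σ_i (−1)^i (σ with its i-th vertex removed). For instance
  ∂[0,1,2,4] = [1,2,4] − [0,2,4] + [0,1,4] − [0,1,2],
  ∂[1,2,3,4] = [2,3,4] − [1,3,4] + [1,2,4] − [1,2,3].
As a 10×5 matrix over Z this has rank 4, with invariant factors (1,1,1,1).

From H_k ≅ ker(∂_k) / im(∂_{k+1}) we obtain:

  H_0: rank C_0 − rank ∂_1 = 5 − 4 = 1, and the invariant factors of ∂_1 are all 1, so H_0 = Z.
  H_1: rank ker ∂_1 − rank ∂_2 = (10 − 4) − 6 = 0, and the invariant factors of ∂_2 are all 1, so H_1 = 0.
  H_2: rank ker ∂_2 − rank ∂_3 = (10 − 6) − 4 = 0, and the invariant factors of ∂_3 are all 1, so H_2 = 0.
  H_3: rank ker ∂_3 − rank ∂_4 = (5 − 4) − 0 = 1, and there is no ∂_4, so H_3 = Z.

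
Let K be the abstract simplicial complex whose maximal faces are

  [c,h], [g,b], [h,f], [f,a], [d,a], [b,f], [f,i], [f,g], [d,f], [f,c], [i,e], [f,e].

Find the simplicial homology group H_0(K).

H_0 = Z.

Order the vertices as a < b < c < d < e < f < g < h < i. Listing each simplex with vertices in this order, K has dimension 1 with simplices:

  0-simplices (9): a, b, c, d, e, f, g, h, i
  1-simplices (12): ad, af, bf, bg, cf, ch, df, ef, ei, fg, fh, fi

so the chain groups are C_0 ≅ Z^9, C_1 ≅ Z^12.

Boundary ∂_1: C_1 → C_0 is given by ∂[p,q] = [q] − [p]. For instance
  ∂fi = i − f.
As a 9×12 matrix over Z this has rank 8, with invariant factors (1,1,1,1,1,1,1,1).

Now H_k = ker ∂_k / im ∂_{k+1}, so:

  H_0: rank C_0 − rank ∂_1 = 9 − 8 = 1, and the invariant factors of ∂_1 are all 1, so H_0 = Z.

(K is a triangulation of a wedge of 4 circles.)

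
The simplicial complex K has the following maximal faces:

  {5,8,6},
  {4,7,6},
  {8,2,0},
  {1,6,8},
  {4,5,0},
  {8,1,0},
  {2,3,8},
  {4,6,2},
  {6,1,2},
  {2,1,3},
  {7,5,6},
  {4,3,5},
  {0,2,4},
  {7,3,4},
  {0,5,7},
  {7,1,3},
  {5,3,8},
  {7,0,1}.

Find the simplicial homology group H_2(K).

H_2 = 0.

K has 9 vertices, 27 edges, 18 triangles.
rank ∂_2 = 18, rank ∂_3 = 0 ⇒ b_2 = 18 − 18 − 0 = 0. So H_2 = 0.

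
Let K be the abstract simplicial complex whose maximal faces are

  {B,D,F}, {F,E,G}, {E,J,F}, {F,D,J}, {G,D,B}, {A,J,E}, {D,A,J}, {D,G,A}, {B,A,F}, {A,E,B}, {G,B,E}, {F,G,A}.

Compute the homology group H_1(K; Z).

Order the vertices as A < B < D < E < F < G < J. Listing each simplex with vertices in this order, K has dimension 2 with simplices:

  0-simplices (7): A, B, D, E, F, G, J
  1-simplices (18): AB, AD, AE, AF, AG, AJ, BD, BE, BF, BG, DF, DG, DJ, EF, EG, EJ, FG, FJ
  2-simplices (12): ABE, ABF, ADG, ADJ, AEJ, AFG, BDF, BDG, BEG, DFJ, EFG, EFJ

Hence C_0 ≅ Z^7, C_1 ≅ Z^18, C_2 ≅ Z^12.

The boundary map ∂_1: C_1 → C_0 sends each edge [p,q] (with p < q) to q − p. For instance
  ∂FG = G − F.
This gives a 7×18 integer matrix of rank 6; reducing to Smith normal form yields diagonal entries (1,1,1,1,1,1).

The boundary map ∂_2: C_2 → C_1 acts by ∂[p,q,r] = [q,r] − [p,r] + [p,q]. For instance
  ∂ADG = DG − AG + AD,
  ∂ADJ = DJ − AJ + AD.
As a 18×12 matrix over Z this has rank 12, with invariant factors (1,1,1,1,1,1,1,1,1,1,1,2).

From H_k ≅ ker(∂_k) / im(∂_{k+1}) we obtain:

  H_1: rank ker ∂_1 − rank ∂_2 = (18 − 6) − 12 = 0, and ∂_2 has invariant factor 2 > 1, so H_1 ≅ Z_2.

H_1 ≅ Z_2.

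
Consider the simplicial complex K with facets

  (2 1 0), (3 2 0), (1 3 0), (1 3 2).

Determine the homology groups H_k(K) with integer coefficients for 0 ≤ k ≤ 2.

Order the vertices as 0 < 1 < 2 < 3. Listing each simplex with vertices in this order, K has dimension 2 with simplices:

  0-simplices (4): [0], [1], [2], [3]
  1-simplices (6): [0,1], [0,2], [0,3], [1,2], [1,3], [2,3]
  2-simplices (4): [0,1,2], [0,1,3], [0,2,3], [1,2,3]

giving chain groups C_0 ≅ Z^4, C_1 ≅ Z^6, C_2 ≅ Z^4.

∂_1: C_1 → C_0 is given by ∂[p,q] = [q] − [p]. For instance
  ∂[0,3] = [3] − [0].
The resulting 4×6 matrix has rank 3, and its Smith normal form has invariant factors (1,1,1).

The boundary map ∂_2: C_2 → C_1 maps a triangle to the signed sum of its edges. For instance
  ∂[0,1,2] = [1,2] − [0,2] + [0,1],
  ∂[1,2,3] = [2,3] − [1,3] + [1,2].
As a 6×4 matrix over Z this has rank 3, with invariant factors (1,1,1).

Reading off H_k = ker ∂_k / im ∂_{k+1}:

  H_0: rank C_0 − rank ∂_1 = 4 − 3 = 1, and the invariant factors of ∂_1 are all 1, so H_0 = Z.
  H_1: rank ker ∂_1 − rank ∂_2 = (6 − 3) − 3 = 0, and the invariant factors of ∂_2 are all 1, so H_1 = 0.
  H_2: rank ker ∂_2 − rank ∂_3 = (4 − 3) − 0 = 1, and there is no ∂_3, so H_2 = Z.

H_0 ≅ Z,  H_1 = 0,  H_2 ≅ Z.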